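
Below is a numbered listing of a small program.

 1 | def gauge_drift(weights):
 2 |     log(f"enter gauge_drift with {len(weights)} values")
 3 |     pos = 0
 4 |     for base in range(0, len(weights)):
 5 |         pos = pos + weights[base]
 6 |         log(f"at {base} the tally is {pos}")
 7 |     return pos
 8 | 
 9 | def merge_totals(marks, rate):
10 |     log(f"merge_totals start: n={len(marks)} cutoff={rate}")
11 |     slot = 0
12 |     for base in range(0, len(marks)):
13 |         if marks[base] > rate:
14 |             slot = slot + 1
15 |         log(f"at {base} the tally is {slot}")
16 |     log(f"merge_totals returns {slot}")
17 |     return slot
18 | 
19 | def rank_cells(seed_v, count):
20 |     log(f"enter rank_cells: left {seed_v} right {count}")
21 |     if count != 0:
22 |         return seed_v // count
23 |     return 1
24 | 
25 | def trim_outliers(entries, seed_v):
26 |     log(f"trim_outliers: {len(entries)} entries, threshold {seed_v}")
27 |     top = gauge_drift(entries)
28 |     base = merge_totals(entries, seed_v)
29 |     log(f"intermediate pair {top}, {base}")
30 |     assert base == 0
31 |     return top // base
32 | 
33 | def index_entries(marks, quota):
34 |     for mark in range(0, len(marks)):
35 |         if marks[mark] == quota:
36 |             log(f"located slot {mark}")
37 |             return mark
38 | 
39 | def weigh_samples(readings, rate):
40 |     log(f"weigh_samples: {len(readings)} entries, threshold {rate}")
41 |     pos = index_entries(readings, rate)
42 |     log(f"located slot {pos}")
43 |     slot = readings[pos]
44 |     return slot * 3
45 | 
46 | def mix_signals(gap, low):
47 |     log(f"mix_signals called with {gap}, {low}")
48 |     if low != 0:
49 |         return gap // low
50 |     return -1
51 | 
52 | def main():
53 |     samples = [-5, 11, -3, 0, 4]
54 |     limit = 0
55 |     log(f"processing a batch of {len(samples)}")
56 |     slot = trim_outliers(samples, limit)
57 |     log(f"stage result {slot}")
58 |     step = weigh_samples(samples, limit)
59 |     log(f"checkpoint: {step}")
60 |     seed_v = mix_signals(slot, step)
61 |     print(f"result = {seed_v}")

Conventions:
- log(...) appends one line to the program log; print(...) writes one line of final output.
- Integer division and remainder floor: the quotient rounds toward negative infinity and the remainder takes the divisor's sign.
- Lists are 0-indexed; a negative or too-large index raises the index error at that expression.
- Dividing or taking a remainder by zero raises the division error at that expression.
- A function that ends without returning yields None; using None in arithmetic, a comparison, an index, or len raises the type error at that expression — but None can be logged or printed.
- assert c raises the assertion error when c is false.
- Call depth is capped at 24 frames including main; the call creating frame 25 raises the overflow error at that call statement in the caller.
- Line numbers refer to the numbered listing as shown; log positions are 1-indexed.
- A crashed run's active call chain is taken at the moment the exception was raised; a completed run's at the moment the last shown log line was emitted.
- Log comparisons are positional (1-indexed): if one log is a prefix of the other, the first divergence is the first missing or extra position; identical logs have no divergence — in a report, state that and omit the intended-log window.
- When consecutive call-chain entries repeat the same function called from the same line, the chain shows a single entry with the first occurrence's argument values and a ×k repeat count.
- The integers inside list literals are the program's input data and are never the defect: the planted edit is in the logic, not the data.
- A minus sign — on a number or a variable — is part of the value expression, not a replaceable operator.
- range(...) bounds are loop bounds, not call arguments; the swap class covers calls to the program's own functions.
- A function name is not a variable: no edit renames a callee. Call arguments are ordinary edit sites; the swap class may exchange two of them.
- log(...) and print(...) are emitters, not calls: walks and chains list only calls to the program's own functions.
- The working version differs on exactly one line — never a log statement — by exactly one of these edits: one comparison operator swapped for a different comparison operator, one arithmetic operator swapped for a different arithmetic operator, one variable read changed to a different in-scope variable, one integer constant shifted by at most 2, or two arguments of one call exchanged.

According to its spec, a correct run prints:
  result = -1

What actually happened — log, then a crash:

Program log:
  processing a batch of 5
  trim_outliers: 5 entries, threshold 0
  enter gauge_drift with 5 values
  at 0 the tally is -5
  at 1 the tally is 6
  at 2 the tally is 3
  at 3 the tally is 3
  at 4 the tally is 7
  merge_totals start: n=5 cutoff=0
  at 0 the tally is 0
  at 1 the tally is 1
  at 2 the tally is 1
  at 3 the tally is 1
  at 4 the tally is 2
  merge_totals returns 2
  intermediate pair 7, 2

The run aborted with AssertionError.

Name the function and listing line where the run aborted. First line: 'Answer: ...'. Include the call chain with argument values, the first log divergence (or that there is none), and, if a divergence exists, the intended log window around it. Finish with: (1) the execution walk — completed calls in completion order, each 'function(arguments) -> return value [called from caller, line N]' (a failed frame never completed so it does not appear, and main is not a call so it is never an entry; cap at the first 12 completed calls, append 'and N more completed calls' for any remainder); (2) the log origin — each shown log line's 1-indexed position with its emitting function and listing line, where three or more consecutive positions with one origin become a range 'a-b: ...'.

Answer: the error was raised in trim_outliers, line 30.
Key fact: The shown log is a 16-line prefix of the intended one, whose next entry is 'stage result 3'.
Call chain: main -> trim_outliers([-5, 11, -3, 0, 4], 0) (called at line 56).
First divergence: position 17; the shown log stops at 16 lines while the working version next logs 'stage result 3'.
Intended log window:
  15: merge_totals returns 2
  16: intermediate pair 7, 2
  17: stage result 3
  18: weigh_samples: 5 entries, threshold 0
Execution walk:
  gauge_drift([-5, 11, -3, 0, 4]) -> 7  [called from trim_outliers, line 27]
  merge_totals([-5, 11, -3, 0, 4], 0) -> 2  [called from trim_outliers, line 28]
Log origin:
  1: emitted by main (line 55)
  2: emitted by trim_outliers (line 26)
  3: emitted by gauge_drift (line 2)
  4-8: emitted by gauge_drift (line 6)
  9: emitted by merge_totals (line 10)
  10-14: emitted by merge_totals (line 15)
  15: emitted by merge_totals (line 16)
  16: emitted by trim_outliers (line 29)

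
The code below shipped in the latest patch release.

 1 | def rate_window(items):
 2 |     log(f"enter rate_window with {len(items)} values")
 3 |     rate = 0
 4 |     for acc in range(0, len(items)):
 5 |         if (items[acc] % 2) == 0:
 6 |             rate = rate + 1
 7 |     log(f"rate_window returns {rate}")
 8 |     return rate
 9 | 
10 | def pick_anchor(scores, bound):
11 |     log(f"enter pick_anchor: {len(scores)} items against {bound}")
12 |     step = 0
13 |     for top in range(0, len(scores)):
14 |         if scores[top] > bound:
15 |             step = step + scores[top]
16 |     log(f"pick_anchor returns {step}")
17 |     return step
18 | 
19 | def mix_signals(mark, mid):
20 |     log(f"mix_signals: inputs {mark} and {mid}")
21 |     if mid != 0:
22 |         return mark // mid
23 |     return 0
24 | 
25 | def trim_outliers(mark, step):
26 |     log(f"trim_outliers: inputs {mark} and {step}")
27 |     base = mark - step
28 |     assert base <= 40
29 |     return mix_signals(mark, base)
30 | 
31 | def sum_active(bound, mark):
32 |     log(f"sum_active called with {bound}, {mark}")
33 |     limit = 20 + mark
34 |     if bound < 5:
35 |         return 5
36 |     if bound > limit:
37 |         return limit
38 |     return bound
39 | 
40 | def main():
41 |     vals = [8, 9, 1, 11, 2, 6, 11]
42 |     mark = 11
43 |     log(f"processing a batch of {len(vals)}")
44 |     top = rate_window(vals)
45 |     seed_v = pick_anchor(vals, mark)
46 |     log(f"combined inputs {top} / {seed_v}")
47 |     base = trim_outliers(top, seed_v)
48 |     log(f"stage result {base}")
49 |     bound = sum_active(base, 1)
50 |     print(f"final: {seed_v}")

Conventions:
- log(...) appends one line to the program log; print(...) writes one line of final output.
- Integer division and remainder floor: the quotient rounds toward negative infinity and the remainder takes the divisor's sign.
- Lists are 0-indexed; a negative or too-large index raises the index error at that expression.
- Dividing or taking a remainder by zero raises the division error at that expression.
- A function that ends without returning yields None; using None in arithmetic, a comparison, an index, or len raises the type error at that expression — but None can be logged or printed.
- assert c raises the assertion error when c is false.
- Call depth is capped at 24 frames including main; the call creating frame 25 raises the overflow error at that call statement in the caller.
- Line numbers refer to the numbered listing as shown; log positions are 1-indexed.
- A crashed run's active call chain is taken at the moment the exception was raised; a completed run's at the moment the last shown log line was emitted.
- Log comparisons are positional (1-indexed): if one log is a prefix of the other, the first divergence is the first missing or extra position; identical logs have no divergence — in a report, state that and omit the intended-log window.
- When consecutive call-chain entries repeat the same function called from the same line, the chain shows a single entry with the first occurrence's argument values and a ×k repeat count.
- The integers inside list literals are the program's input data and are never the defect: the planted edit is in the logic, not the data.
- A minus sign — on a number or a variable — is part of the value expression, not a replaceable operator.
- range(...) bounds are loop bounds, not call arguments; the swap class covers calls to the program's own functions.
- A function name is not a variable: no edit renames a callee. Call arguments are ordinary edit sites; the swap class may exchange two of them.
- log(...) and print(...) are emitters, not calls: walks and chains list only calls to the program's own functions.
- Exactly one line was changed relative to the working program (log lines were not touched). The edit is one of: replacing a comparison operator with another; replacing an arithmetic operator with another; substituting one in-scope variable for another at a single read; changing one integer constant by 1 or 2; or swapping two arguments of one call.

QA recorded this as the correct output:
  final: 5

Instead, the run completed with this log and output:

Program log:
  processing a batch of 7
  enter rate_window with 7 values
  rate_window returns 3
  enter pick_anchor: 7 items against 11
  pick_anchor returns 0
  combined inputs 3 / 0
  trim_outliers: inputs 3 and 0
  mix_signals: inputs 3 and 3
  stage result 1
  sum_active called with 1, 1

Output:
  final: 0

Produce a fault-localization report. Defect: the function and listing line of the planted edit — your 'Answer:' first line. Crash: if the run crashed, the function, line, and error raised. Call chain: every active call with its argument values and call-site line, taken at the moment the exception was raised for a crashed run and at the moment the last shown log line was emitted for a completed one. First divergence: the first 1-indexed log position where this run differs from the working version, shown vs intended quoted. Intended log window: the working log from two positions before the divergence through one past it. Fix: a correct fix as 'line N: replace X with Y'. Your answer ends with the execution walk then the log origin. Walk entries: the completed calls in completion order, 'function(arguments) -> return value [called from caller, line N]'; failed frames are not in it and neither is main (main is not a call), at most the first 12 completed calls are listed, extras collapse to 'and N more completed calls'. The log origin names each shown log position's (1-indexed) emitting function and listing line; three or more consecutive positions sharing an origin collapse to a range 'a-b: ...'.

Answer: the defect is in main at line 50.
Key observation: Log streams are identical — the defect surfaces only in the printed output.
Call chain: main -> sum_active(1, 1) (called at line 49).
First divergence: none; the two logs match at every position.
Execution walk:
  rate_window([8, 9, 1, 11, 2, 6, 11]) -> 3  [called from main, line 44]
  pick_anchor([8, 9, 1, 11, 2, 6, 11], 11) -> 0  [called from main, line 45]
  mix_signals(3, 3) -> 1  [called from trim_outliers, line 29]
  trim_outliers(3, 0) -> 1  [called from main, line 47]
  sum_active(1, 1) -> 5  [called from main, line 49]
Origin of each log line:
  1 — main, line 43
  2 — rate_window, line 2
  3 — rate_window, line 7
  4 — pick_anchor, line 11
  5 — pick_anchor, line 16
  6 — main, line 46
  7 — trim_outliers, line 26
  8 — mix_signals, line 20
  9 — main, line 48
  10 — sum_active, line 32
A correct fix: line 50: replace `seed_v` with `bound`.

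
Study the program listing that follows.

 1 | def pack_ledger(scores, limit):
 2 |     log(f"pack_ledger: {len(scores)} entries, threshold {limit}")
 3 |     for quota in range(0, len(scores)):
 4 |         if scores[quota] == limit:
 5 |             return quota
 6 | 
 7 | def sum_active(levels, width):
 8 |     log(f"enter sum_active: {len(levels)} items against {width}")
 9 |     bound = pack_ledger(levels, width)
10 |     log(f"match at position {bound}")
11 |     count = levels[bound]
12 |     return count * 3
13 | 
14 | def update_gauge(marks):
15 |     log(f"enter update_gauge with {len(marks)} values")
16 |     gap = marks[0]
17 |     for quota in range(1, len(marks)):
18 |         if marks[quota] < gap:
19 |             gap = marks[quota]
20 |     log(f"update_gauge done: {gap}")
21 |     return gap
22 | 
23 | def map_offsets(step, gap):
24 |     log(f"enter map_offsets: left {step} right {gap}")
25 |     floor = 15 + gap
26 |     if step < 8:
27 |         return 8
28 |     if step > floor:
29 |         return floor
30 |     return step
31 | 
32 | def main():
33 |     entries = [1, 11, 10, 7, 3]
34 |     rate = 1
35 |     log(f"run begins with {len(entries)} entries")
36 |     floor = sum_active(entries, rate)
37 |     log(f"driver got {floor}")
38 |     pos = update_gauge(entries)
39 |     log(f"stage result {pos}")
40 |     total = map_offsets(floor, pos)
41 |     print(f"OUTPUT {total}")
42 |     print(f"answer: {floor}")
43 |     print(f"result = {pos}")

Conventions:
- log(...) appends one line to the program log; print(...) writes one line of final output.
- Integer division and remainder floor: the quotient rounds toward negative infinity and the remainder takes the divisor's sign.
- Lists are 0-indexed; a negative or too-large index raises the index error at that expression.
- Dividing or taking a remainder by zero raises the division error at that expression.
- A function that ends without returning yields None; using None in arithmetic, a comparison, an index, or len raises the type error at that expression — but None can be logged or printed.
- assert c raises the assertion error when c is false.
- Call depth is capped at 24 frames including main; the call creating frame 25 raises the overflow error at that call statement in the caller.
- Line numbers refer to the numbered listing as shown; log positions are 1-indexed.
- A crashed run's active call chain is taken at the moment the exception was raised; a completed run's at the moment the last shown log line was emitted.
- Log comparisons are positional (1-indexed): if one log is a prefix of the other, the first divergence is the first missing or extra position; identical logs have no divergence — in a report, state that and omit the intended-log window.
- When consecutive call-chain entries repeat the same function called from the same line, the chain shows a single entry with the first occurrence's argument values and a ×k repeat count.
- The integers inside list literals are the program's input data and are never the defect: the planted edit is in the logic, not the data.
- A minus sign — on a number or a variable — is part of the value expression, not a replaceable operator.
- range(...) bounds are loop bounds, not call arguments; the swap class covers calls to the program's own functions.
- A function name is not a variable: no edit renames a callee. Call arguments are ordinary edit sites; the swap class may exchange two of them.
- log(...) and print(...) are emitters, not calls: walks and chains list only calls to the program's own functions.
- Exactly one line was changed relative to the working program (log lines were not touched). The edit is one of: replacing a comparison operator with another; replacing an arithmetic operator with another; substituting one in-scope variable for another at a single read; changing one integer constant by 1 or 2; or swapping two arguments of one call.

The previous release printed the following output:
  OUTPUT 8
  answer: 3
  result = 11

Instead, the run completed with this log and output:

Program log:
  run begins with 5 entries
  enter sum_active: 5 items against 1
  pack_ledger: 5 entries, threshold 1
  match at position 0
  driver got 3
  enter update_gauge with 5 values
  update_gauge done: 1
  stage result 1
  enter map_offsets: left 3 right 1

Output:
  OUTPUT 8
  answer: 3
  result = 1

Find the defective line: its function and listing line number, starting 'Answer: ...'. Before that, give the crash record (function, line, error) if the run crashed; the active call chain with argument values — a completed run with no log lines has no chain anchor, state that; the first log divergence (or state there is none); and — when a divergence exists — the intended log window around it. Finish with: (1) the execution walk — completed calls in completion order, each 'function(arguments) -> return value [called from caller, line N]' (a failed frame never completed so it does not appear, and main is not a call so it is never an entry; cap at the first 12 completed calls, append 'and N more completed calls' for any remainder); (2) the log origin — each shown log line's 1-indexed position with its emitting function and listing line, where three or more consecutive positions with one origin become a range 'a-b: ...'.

Answer: the defect is in update_gauge at line 18.
The tell: Everything matches until log position 7, which reads 'update_gauge done: 1' in place of 'update_gauge done: 11'.
Call chain: main -> map_offsets(3, 1) (called at line 40).
First divergence: at position 7 the run shows 'update_gauge done: 1' where the working version logs 'update_gauge done: 11'.
Intended log window:
  5: driver got 3
  6: enter update_gauge with 5 values
  7: update_gauge done: 11
  8: stage result 11
Execution walk:
  pack_ledger([1, 11, 10, 7, 3], 1) -> 0  [called from sum_active, line 9]
  sum_active([1, 11, 10, 7, 3], 1) -> 3  [called from main, line 36]
  update_gauge([1, 11, 10, 7, 3]) -> 1  [called from main, line 38]
  map_offsets(3, 1) -> 8  [called from main, line 40]
Log origin:
  1: emitted by main (line 35)
  2: emitted by sum_active (line 8)
  3: emitted by pack_ledger (line 2)
  4: emitted by sum_active (line 10)
  5: emitted by main (line 37)
  6: emitted by update_gauge (line 15)
  7: emitted by update_gauge (line 20)
  8: emitted by main (line 39)
  9: emitted by map_offsets (line 24)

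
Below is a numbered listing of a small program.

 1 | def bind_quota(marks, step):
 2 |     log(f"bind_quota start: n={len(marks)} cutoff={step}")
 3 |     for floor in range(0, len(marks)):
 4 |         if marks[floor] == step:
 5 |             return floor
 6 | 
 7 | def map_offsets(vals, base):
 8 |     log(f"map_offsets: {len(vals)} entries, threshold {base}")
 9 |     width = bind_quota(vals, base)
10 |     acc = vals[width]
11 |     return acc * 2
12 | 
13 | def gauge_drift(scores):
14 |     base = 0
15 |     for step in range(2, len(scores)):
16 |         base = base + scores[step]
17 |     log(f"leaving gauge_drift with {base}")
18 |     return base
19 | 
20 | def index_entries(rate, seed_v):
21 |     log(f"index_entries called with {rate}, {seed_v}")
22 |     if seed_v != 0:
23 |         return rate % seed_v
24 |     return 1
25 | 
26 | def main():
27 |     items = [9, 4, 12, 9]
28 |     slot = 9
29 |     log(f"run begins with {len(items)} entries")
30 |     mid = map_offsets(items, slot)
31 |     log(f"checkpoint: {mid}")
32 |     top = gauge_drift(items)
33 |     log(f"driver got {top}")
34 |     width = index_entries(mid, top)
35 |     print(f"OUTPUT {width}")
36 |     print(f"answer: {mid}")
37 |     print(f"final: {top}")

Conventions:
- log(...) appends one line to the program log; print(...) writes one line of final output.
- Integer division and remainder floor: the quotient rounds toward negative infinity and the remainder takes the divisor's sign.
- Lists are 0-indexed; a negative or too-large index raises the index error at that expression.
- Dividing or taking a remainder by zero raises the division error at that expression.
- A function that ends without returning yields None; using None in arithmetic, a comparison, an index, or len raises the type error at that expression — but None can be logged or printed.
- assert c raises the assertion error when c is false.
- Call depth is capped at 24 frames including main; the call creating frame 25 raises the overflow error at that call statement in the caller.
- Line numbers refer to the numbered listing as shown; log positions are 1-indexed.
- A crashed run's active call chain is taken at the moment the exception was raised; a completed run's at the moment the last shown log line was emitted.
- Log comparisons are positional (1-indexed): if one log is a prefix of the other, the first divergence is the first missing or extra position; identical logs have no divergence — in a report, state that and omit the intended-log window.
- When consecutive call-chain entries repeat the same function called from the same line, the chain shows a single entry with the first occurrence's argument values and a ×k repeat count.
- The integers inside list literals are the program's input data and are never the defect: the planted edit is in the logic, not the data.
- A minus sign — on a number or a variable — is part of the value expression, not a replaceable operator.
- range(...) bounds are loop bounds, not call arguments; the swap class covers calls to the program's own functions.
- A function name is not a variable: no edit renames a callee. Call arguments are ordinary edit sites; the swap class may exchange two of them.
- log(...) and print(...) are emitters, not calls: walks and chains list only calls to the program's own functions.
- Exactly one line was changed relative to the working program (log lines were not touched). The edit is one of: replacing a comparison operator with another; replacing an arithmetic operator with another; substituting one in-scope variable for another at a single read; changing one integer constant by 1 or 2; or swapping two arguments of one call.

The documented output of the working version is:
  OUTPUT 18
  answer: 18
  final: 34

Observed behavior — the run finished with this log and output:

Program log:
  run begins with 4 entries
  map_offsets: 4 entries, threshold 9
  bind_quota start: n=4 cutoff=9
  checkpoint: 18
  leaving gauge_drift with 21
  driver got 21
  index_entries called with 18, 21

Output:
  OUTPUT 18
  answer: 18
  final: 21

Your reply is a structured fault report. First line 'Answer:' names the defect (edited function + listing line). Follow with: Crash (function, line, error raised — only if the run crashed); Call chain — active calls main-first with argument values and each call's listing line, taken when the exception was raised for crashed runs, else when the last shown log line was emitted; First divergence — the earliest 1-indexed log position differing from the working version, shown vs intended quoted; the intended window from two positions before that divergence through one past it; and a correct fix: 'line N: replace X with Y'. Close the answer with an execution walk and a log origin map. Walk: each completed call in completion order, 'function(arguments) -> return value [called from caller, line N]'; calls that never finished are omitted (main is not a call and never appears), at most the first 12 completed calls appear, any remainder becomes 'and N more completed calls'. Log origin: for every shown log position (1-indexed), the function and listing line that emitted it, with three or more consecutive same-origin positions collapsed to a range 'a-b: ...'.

Answer: the defect is in gauge_drift at line 15.
Core observation: The log first diverges at position 5: the faulty run prints 'leaving gauge_drift with 21' where the working version prints 'leaving gauge_drift with 34'.
Call chain: main -> index_entries(18, 21) (called at line 34).
First divergence: at position 5 the run shows 'leaving gauge_drift with 21' where the working version logs 'leaving gauge_drift with 34'.
Intended log window:
  3: bind_quota start: n=4 cutoff=9
  4: checkpoint: 18
  5: leaving gauge_drift with 34
  6: driver got 34
Execution walk:
  bind_quota([9, 4, 12, 9], 9) -> 0  [called from map_offsets, line 9]
  map_offsets([9, 4, 12, 9], 9) -> 18  [called from main, line 30]
  gauge_drift([9, 4, 12, 9]) -> 21  [called from main, line 32]
  index_entries(18, 21) -> 18  [called from main, line 34]
Log origins:
  1 — main, line 29
  2 — map_offsets, line 8
  3 — bind_quota, line 2
  4 — main, line 31
  5 — gauge_drift, line 17
  6 — main, line 33
  7 — index_entries, line 21
A correct fix: line 15: replace `2` with `0`.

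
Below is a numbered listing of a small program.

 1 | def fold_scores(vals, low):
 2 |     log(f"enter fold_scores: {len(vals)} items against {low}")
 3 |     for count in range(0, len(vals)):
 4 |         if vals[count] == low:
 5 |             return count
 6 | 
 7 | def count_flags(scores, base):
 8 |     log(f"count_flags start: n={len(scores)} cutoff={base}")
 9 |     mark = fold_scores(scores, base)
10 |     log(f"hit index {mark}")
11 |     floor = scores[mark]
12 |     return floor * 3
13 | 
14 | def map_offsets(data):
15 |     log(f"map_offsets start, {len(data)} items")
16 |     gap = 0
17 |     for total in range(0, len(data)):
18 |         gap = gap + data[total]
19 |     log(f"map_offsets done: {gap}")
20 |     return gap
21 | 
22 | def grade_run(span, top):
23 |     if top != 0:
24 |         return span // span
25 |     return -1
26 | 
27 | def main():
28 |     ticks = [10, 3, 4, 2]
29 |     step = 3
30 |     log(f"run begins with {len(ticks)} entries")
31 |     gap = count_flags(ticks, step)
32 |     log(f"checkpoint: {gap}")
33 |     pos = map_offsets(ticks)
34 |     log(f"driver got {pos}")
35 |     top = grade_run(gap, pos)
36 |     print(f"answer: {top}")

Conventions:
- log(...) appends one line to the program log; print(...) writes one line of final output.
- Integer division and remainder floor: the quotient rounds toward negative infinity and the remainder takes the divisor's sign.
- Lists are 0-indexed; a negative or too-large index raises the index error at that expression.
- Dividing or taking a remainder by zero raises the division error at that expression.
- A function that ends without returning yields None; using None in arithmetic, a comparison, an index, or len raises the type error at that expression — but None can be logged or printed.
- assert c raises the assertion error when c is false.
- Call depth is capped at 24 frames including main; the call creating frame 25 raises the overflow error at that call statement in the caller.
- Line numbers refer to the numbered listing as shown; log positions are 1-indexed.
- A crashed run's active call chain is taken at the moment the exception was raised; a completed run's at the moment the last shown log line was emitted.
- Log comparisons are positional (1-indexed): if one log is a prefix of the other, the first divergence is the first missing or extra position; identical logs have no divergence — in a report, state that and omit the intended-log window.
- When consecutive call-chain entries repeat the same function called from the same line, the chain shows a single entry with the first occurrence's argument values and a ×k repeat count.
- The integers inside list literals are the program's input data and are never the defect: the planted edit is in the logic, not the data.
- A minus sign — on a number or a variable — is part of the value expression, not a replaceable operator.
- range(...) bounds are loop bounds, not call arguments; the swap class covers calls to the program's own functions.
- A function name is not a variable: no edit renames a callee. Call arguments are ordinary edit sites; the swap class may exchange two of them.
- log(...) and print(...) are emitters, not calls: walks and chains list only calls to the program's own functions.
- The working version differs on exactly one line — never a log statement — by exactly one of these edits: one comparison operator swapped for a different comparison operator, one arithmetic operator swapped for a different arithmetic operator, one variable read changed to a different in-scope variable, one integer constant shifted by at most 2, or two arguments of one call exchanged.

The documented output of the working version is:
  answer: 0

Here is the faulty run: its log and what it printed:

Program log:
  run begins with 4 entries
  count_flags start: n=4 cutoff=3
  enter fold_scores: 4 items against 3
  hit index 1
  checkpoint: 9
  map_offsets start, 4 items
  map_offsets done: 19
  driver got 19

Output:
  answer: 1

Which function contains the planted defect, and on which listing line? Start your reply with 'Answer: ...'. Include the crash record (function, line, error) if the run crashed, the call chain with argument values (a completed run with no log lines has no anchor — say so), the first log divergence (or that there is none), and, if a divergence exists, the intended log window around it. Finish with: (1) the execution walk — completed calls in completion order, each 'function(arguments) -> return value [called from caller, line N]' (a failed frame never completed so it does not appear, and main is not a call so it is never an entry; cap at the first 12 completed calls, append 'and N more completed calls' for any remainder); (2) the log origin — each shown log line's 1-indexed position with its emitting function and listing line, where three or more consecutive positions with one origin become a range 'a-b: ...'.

Answer: the defect is in grade_run at line 24.
Key fact: Every logged value matches the working version; the printed result is what differs.
Call chain: main.
First divergence: there is none — every log position agrees.
Execution walk:
  fold_scores([10, 3, 4, 2], 3) -> 1  [called from count_flags, line 9]
  count_flags([10, 3, 4, 2], 3) -> 9  [called from main, line 31]
  map_offsets([10, 3, 4, 2]) -> 19  [called from main, line 33]
  grade_run(9, 19) -> 1  [called from main, line 35]
Origin of each log line:
  1: emitted by main (line 30)
  2: emitted by count_flags (line 8)
  3: emitted by fold_scores (line 2)
  4: emitted by count_flags (line 10)
  5: emitted by main (line 32)
  6: emitted by map_offsets (line 15)
  7: emitted by map_offsets (line 19)
  8: emitted by main (line 34)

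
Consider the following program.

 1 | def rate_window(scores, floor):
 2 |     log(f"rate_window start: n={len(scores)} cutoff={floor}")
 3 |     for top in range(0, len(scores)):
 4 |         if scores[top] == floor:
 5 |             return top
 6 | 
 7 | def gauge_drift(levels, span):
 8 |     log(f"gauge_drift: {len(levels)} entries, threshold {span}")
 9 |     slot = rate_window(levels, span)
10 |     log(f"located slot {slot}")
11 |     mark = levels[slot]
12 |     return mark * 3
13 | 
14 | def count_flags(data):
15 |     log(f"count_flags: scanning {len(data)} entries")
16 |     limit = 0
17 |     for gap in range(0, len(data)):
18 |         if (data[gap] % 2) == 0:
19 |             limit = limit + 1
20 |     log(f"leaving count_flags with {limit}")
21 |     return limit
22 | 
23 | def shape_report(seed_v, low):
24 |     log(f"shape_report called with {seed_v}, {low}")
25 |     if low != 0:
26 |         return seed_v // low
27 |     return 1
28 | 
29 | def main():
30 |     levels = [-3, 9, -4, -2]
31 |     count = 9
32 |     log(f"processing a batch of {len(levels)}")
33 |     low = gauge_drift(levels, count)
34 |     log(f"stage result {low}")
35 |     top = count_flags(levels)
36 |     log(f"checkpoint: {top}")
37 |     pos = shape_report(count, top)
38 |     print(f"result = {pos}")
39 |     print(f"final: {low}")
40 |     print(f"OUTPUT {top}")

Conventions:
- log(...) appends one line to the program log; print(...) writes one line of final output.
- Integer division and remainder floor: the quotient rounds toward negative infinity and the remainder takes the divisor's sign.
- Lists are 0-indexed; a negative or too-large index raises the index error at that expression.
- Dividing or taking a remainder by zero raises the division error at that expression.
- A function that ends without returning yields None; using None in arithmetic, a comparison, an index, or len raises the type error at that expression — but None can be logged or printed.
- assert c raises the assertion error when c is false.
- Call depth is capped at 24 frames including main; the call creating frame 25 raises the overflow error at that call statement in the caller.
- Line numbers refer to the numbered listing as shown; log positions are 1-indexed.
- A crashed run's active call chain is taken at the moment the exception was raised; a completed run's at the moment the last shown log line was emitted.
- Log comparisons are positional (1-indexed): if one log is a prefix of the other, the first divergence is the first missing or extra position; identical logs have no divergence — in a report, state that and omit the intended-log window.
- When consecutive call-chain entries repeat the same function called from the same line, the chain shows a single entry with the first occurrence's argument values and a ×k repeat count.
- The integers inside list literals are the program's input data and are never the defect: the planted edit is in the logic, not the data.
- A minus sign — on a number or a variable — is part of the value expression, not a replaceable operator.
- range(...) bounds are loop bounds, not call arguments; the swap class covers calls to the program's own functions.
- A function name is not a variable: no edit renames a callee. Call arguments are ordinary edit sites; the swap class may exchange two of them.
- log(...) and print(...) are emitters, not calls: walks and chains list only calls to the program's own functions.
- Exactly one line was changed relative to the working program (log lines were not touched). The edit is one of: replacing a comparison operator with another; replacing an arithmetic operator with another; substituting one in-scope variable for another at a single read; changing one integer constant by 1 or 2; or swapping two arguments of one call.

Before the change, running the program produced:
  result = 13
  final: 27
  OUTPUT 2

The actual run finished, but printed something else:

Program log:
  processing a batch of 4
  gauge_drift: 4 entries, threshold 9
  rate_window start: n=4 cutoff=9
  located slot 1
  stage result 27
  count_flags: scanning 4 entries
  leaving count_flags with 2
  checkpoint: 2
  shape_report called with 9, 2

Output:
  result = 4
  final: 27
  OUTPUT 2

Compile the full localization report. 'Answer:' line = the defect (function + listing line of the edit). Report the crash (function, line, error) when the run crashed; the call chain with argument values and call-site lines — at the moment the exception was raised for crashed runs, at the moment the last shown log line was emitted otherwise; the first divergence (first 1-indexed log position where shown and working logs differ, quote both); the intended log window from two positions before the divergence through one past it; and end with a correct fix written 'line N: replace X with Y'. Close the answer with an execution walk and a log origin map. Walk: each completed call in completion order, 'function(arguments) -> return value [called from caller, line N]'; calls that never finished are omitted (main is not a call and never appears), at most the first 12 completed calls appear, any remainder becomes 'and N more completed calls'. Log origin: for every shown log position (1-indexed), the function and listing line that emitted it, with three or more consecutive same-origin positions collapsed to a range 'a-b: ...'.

Answer: the defect is in main at line 37.
Key observation: Everything matches until log position 9, which reads 'shape_report called with 9, 2' in place of 'shape_report called with 27, 2'.
Call chain: main -> shape_report(9, 2) (called at line 37).
First divergence: at position 9 the run shows 'shape_report called with 9, 2' where the working version logs 'shape_report called with 27, 2'.
Intended log window:
  7: leaving count_flags with 2
  8: checkpoint: 2
  9: shape_report called with 27, 2
Execution walk:
  rate_window([-3, 9, -4, -2], 9) -> 1  [called from gauge_drift, line 9]
  gauge_drift([-3, 9, -4, -2], 9) -> 27  [called from main, line 33]
  count_flags([-3, 9, -4, -2]) -> 2  [called from main, line 35]
  shape_report(9, 2) -> 4  [called from main, line 37]
Origin of each log line:
  1: emitted by main (line 32)
  2: emitted by gauge_drift (line 8)
  3: emitted by rate_window (line 2)
  4: emitted by gauge_drift (line 10)
  5: emitted by main (line 34)
  6: emitted by count_flags (line 15)
  7: emitted by count_flags (line 20)
  8: emitted by main (line 36)
  9: emitted by shape_report (line 24)
A correct fix: line 37: replace `count` with `low`.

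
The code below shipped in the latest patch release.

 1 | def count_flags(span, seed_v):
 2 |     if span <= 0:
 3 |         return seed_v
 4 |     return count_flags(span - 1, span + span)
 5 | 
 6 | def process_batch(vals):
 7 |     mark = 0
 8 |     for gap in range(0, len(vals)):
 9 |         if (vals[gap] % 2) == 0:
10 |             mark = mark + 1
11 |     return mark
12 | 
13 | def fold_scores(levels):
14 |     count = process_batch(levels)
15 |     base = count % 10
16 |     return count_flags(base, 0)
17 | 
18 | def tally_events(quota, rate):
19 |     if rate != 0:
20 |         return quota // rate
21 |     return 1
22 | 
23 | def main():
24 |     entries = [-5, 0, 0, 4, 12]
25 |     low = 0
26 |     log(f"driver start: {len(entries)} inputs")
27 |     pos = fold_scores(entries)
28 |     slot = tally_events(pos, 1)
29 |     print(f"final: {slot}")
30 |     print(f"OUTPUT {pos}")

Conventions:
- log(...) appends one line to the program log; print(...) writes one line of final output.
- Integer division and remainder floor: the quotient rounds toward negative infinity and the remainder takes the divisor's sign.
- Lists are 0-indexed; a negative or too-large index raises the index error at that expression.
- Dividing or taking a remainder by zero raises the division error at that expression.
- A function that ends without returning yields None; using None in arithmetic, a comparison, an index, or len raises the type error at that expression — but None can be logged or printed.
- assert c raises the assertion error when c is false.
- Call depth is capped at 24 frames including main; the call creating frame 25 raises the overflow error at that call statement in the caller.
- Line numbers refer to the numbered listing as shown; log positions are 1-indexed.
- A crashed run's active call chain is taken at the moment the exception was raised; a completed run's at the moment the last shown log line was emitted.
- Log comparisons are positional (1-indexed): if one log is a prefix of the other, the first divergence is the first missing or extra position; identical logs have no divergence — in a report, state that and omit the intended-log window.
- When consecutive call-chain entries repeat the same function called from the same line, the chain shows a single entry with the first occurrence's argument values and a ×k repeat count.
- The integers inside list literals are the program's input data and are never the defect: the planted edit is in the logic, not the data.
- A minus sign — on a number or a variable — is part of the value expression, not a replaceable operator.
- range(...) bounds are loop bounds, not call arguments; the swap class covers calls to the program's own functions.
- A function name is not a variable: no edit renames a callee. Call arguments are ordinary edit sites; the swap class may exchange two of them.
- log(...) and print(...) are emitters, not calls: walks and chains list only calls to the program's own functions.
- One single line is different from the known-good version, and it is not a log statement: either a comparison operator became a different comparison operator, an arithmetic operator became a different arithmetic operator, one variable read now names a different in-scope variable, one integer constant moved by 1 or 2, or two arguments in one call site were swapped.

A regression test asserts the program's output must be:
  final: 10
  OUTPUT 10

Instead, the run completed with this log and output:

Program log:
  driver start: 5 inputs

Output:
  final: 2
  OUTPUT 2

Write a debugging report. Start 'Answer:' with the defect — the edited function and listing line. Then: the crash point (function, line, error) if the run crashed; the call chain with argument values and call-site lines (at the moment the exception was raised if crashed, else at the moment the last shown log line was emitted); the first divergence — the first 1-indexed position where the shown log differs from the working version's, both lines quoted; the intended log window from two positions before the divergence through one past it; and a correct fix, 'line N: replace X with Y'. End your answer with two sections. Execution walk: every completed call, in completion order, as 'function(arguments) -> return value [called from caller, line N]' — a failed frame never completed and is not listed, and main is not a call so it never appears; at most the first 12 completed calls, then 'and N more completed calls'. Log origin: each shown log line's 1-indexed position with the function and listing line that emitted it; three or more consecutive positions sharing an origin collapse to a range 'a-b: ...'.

Answer: the defect is in count_flags at line 4.
Key observation: Nothing in the log betrays the bug — only the output does.
Call chain: main.
First divergence: none — the logs agree in full.
Execution walk:
  process_batch([-5, 0, 0, 4, 12]) -> 4  [called from fold_scores, line 14]
  count_flags(0, 2) -> 2  [called from count_flags, line 4]
  count_flags(1, 4) -> 2  [called from count_flags, line 4]
  count_flags(2, 6) -> 2  [called from count_flags, line 4]
  count_flags(3, 8) -> 2  [called from count_flags, line 4]
  count_flags(4, 0) -> 2  [called from fold_scores, line 16]
  fold_scores([-5, 0, 0, 4, 12]) -> 2  [called from main, line 27]
  tally_events(2, 1) -> 2  [called from main, line 28]
Log origin:
  1: logged in main at line 26
A correct fix: line 4: replace `span + span` with `seed_v + span`.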